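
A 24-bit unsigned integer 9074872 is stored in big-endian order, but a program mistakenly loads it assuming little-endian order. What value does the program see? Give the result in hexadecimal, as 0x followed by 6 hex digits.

0xB8788A

9074872 in 24-bit hexadecimal is 0x8A78B8.
Stored big-endian, the bytes at ascending addresses are 8A 78 B8.
Read back as little-endian, the first byte is least significant, giving 0xB8788A.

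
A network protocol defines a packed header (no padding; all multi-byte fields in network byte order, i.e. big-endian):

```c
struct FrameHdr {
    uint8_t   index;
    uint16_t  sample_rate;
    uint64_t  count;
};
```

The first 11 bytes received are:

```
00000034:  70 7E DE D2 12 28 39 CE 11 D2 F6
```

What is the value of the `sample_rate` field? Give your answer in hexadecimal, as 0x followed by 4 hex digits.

`sample_rate` follows `index` (1 byte), so it starts at byte offset 1 and occupies 2 bytes.
Bytes at offsets 1..2: 7E DE.
In big-endian order the high byte comes first in memory.
The bytes are already most-significant first: 0x7EDE.

0x7EDE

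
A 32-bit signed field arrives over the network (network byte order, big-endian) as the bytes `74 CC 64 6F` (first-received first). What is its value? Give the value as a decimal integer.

Big-endian: lowest address holds the most-significant byte.
The bytes are already most-significant first: 0x74CC646F.
0x74CC646F = 1959552111.

1959552111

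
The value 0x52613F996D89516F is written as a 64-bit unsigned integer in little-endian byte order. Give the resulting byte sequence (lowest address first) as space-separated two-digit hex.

Split into bytes (most-significant first): 52 61 3F 99 6D 89 51 6F.
Little-endian: lowest address holds the least-significant byte.
So at ascending addresses the bytes are 6F 51 89 6D 99 3F 61 52.

6F 51 89 6D 99 3F 61 52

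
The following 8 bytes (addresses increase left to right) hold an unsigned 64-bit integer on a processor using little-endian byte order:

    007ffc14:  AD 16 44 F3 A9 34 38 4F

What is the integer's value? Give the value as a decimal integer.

5708370432227546797

In little-endian order the low byte comes first in memory.
Reassemble most-significant byte first: 4F 38 34 A9 F3 44 16 AD → 0x4F3834A9F34416AD.
0x4F3834A9F34416AD = 5708370432227546797.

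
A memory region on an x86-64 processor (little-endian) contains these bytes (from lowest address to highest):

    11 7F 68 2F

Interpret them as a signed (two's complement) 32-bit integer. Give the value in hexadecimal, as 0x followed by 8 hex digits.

In little-endian order the low byte comes first in memory.
Reassemble most-significant byte first: 2F 68 7F 11 → 0x2F687F11.

0x2F687F11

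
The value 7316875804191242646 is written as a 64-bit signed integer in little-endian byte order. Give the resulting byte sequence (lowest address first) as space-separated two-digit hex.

96 39 78 06 C7 C3 8A 65

7316875804191242646 in hexadecimal, padded to 64 bits, is 0x658AC3C706783996.
Split into bytes (most-significant first): 65 8A C3 C7 06 78 39 96.
Little-endian: lowest address holds the least-significant byte.
So at ascending addresses the bytes are 96 39 78 06 C7 C3 8A 65.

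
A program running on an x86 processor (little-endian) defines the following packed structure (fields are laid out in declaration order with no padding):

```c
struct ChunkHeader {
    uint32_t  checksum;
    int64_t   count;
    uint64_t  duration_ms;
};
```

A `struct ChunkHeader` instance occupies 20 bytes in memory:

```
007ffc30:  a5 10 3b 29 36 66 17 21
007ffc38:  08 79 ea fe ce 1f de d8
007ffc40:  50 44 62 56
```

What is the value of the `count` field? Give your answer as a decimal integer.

-78116967703681482

`count` follows `checksum` (4 bytes), so it starts at byte offset 4 and occupies 8 bytes.
Bytes at offsets 4..11: 36 66 17 21 08 79 EA FE.
In little-endian order the low byte comes first in memory.
Reassemble most-significant byte first: FE EA 79 08 21 17 66 36 → 0xFEEA790821176636.
Top bit is set, so as a signed 64-bit value this is 0xFEEA790821176636 − 2^64 = -78116967703681482.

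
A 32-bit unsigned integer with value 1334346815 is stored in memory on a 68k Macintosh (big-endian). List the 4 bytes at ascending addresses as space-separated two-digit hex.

4F 88 84 3F

1334346815 in hexadecimal, padded to 32 bits, is 0x4F88843F.
Split into bytes (most-significant first): 4F 88 84 3F.
Big-endian stores the most-significant byte at the lowest address.
So the memory order matches the most-significant-first order: 4F 88 84 3F.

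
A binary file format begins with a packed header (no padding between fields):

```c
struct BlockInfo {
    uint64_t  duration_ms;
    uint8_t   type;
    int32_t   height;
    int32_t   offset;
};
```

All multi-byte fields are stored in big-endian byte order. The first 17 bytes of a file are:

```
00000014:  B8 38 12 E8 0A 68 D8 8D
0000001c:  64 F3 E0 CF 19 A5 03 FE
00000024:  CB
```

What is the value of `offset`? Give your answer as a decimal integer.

-1526464821

`offset` follows `duration_ms` (8 B), `type` (1 B), `height` (4 B), so it starts at offset 8 + 1 + 4 = 13 and occupies 4 bytes.
Bytes at offsets 13..16: A5 03 FE CB.
Big-endian stores the most-significant byte at the lowest address.
The bytes are already most-significant first: 0xA503FECB.
Top bit is set, so as a signed 32-bit value this is 0xA503FECB − 2^32 = -1526464821.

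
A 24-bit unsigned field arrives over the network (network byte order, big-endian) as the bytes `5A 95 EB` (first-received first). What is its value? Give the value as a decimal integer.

In big-endian order the high byte comes first in memory.
The bytes are already most-significant first: 0x5A95EB.
0x5A95EB = 5936619.

5936619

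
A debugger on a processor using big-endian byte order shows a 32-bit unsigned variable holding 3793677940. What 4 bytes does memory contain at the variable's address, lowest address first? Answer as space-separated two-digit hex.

E2 1E EE 74

3793677940 in hexadecimal, padded to 32 bits, is 0xE21EEE74.
Split into bytes (most-significant first): E2 1E EE 74.
Big-endian: lowest address holds the most-significant byte.
So the memory order matches the most-significant-first order: E2 1E EE 74.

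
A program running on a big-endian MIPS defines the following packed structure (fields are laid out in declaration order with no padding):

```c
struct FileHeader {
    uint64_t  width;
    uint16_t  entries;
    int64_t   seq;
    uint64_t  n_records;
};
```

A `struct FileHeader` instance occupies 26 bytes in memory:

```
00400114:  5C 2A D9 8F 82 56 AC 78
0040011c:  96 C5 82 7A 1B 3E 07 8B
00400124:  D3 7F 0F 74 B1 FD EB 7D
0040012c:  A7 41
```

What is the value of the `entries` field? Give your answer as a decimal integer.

`entries` follows `width` (8 bytes), so it starts at byte offset 8 and occupies 2 bytes.
Bytes at offsets 8..9: 96 C5.
Big-endian stores the most-significant byte at the lowest address.
The bytes are already most-significant first: 0x96C5.
0x96C5 = 38597.

38597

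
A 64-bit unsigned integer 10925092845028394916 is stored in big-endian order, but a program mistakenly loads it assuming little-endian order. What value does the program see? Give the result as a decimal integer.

11837452230552362391

10925092845028394916 in 64-bit hexadecimal is 0x979DBA0F161447A4.
Stored big-endian, the bytes at ascending addresses are 97 9D BA 0F 16 14 47 A4.
Read back as little-endian, the first byte is least significant, giving 0xA44714160FBA9D97.
0xA44714160FBA9D97 = 11837452230552362391.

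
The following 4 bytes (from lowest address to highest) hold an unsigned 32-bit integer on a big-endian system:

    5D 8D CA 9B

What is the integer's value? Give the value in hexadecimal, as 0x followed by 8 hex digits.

In big-endian order the high byte comes first in memory.
The bytes are already most-significant first: 0x5D8DCA9B.

0x5D8DCA9B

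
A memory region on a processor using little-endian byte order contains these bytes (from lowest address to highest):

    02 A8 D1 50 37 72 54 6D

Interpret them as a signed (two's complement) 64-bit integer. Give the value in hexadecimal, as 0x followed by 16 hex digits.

0x6D54723750D1A802

Little-endian stores the least-significant byte at the lowest address.
Reassemble most-significant byte first: 6D 54 72 37 50 D1 A8 02 → 0x6D54723750D1A802.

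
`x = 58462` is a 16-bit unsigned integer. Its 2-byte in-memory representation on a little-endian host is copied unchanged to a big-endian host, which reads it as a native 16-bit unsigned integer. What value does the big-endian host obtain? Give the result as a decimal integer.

24292

58462 in 16-bit hexadecimal is 0xE45E.
Stored little-endian, the bytes at ascending addresses are 5E E4.
Read back as big-endian, the last byte is least significant, giving 0x5EE4.
0x5EE4 = 24292.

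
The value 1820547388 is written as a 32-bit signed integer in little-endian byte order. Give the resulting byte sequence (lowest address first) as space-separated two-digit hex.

3C 59 83 6C

1820547388 in hexadecimal, padded to 32 bits, is 0x6C83593C.
Split into bytes (most-significant first): 6C 83 59 3C.
In little-endian order the low byte comes first in memory.
So at ascending addresses the bytes are 3C 59 83 6C.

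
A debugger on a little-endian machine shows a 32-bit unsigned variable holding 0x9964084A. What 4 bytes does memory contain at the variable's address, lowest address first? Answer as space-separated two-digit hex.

4A 08 64 99

Split into bytes (most-significant first): 99 64 08 4A.
Little-endian: lowest address holds the least-significant byte.
So at ascending addresses the bytes are 4A 08 64 99.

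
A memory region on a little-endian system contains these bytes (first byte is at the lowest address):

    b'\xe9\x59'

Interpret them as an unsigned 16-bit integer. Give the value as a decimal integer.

In little-endian order the low byte comes first in memory.
Reassemble most-significant byte first: 59 E9 → 0x59E9.
0x59E9 = 23017.

23017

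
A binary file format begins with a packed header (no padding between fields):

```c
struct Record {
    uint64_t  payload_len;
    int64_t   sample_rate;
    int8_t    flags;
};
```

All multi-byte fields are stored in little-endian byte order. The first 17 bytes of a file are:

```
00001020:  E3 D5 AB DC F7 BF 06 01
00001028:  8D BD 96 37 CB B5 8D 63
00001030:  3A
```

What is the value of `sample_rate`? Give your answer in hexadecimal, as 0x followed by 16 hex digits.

0x638DB5CB3796BD8D

`sample_rate` follows `payload_len` (8 bytes), so it starts at byte offset 8 and occupies 8 bytes.
Bytes at offsets 8..15: 8D BD 96 37 CB B5 8D 63.
Little-endian: lowest address holds the least-significant byte.
Reassemble most-significant byte first: 63 8D B5 CB 37 96 BD 8D → 0x638DB5CB3796BD8D.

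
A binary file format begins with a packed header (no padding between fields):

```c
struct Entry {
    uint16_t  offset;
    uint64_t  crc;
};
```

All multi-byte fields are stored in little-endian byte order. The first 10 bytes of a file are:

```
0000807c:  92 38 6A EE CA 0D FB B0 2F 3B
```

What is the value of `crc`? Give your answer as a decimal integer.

4264821964457832042

`crc` follows `offset` (2 bytes), so it starts at byte offset 2 and occupies 8 bytes.
Bytes at offsets 2..9: 6A EE CA 0D FB B0 2F 3B.
Little-endian: lowest address holds the least-significant byte.
Reassemble most-significant byte first: 3B 2F B0 FB 0D CA EE 6A → 0x3B2FB0FB0DCAEE6A.
0x3B2FB0FB0DCAEE6A = 4264821964457832042.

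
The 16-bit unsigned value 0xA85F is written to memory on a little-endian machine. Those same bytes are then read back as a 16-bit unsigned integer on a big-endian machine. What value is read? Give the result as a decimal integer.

24488

Stored little-endian, the bytes at ascending addresses are 5F A8.
Read back as big-endian, the last byte is least significant, giving 0x5FA8.
0x5FA8 = 24488.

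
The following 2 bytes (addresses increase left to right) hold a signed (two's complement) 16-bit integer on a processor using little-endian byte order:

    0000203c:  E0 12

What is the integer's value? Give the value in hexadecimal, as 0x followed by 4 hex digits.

0x12E0

Little-endian: lowest address holds the least-significant byte.
Reassemble most-significant byte first: 12 E0 → 0x12E0.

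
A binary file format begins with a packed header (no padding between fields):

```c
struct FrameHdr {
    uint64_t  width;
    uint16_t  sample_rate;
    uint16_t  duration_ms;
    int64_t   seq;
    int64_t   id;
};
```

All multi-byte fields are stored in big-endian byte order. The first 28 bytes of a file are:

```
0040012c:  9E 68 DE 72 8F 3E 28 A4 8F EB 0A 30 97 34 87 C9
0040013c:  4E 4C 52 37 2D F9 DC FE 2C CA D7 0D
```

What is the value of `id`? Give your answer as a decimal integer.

`id` follows `width` (8 B), `sample_rate` (2 B), `duration_ms` (2 B), `seq` (8 B), so it starts at offset 8 + 2 + 2 + 8 = 20 and occupies 8 bytes.
Bytes at offsets 20..27: 2D F9 DC FE 2C CA D7 0D.
In big-endian order the high byte comes first in memory.
The bytes are already most-significant first: 0x2DF9DCFE2CCAD70D.
0x2DF9DCFE2CCAD70D = 3312921985139005197.

3312921985139005197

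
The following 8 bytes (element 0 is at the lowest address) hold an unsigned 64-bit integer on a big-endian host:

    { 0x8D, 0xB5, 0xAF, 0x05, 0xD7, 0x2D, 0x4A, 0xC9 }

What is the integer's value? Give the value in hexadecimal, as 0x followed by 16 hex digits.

0x8DB5AF05D72D4AC9

Big-endian: lowest address holds the most-significant byte.
The bytes are already most-significant first: 0x8DB5AF05D72D4AC9.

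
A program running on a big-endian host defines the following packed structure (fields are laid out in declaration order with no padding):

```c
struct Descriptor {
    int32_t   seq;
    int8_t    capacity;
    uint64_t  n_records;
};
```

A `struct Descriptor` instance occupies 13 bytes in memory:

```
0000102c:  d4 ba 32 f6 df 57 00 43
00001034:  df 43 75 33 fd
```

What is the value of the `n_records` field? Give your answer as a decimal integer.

6269085307488252925

`n_records` follows `seq` (4 B), `capacity` (1 B), so it starts at offset 4 + 1 = 5 and occupies 8 bytes.
Bytes at offsets 5..12: 57 00 43 DF 43 75 33 FD.
In big-endian order the high byte comes first in memory.
The bytes are already most-significant first: 0x570043DF437533FD.
0x570043DF437533FD = 6269085307488252925.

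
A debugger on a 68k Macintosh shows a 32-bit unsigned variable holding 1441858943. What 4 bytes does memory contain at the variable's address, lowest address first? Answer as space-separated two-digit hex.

55 F1 05 7F

1441858943 in hexadecimal, padded to 32 bits, is 0x55F1057F.
Split into bytes (most-significant first): 55 F1 05 7F.
Big-endian: lowest address holds the most-significant byte.
So the memory order matches the most-significant-first order: 55 F1 05 7F.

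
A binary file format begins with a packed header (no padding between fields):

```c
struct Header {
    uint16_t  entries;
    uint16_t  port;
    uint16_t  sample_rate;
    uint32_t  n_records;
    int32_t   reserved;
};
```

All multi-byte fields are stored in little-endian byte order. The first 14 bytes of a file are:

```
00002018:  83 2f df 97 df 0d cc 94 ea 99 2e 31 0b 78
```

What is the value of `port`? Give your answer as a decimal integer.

`port` follows `entries` (2 bytes), so it starts at byte offset 2 and occupies 2 bytes.
Bytes at offsets 2..3: DF 97.
Little-endian: lowest address holds the least-significant byte.
Reassemble most-significant byte first: 97 DF → 0x97DF.
0x97DF = 38879.

38879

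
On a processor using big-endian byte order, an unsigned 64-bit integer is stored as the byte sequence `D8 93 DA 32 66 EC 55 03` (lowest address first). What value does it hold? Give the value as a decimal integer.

Big-endian stores the most-significant byte at the lowest address.
The bytes are already most-significant first: 0xD893DA3266EC5503.
0xD893DA3266EC5503 = 15606057043778884867.

15606057043778884867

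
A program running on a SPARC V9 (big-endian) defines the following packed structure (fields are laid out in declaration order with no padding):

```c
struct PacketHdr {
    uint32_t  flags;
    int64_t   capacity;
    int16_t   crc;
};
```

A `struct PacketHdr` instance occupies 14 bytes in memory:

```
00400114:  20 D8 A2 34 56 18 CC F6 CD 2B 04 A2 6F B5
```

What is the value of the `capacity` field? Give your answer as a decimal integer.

`capacity` follows `flags` (4 bytes), so it starts at byte offset 4 and occupies 8 bytes.
Bytes at offsets 4..11: 56 18 CC F6 CD 2B 04 A2.
In big-endian order the high byte comes first in memory.
The bytes are already most-significant first: 0x5618CCF6CD2B04A2.
0x5618CCF6CD2B04A2 = 6203933847079027874.

6203933847079027874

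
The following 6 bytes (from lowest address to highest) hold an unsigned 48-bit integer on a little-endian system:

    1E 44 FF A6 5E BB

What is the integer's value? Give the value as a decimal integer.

206015203066910

In little-endian order the low byte comes first in memory.
Reassemble most-significant byte first: BB 5E A6 FF 44 1E → 0xBB5EA6FF441E.
0xBB5EA6FF441E = 206015203066910.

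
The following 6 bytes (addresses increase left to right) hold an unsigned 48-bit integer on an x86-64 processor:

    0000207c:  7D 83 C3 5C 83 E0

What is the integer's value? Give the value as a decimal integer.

Little-endian stores the least-significant byte at the lowest address.
Reassemble most-significant byte first: E0 83 5C C3 83 7D → 0xE0835CC3837D.
0xE0835CC3837D = 246854801654653.

246854801654653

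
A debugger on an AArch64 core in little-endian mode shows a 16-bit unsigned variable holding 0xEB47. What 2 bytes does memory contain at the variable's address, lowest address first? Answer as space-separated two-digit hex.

Split into bytes (most-significant first): EB 47.
In little-endian order the low byte comes first in memory.
So at ascending addresses the bytes are 47 EB.

47 EB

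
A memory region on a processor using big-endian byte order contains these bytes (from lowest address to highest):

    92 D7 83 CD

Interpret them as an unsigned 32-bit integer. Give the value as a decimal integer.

2463597517

Big-endian stores the most-significant byte at the lowest address.
The bytes are already most-significant first: 0x92D783CD.
0x92D783CD = 2463597517.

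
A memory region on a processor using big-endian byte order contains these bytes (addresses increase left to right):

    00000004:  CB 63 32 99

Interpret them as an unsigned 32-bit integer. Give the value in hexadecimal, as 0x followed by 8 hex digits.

0xCB633299

In big-endian order the high byte comes first in memory.
The bytes are already most-significant first: 0xCB633299.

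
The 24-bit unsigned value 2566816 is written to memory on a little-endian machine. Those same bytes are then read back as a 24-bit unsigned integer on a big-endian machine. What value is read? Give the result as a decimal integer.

2566816 in 24-bit hexadecimal is 0x272AA0.
Stored little-endian, the bytes at ascending addresses are A0 2A 27.
Read back as big-endian, the last byte is least significant, giving 0xA02A27.
0xA02A27 = 10496551.

10496551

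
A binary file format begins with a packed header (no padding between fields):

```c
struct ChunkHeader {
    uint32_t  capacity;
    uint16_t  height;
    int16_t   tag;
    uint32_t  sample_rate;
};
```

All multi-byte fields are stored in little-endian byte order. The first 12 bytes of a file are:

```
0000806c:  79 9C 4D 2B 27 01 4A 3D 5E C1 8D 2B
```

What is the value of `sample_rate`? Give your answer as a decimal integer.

730710366

`sample_rate` follows `capacity` (4 B), `height` (2 B), `tag` (2 B), so it starts at offset 4 + 2 + 2 = 8 and occupies 4 bytes.
Bytes at offsets 8..11: 5E C1 8D 2B.
Little-endian stores the least-significant byte at the lowest address.
Reassemble most-significant byte first: 2B 8D C1 5E → 0x2B8DC15E.
0x2B8DC15E = 730710366.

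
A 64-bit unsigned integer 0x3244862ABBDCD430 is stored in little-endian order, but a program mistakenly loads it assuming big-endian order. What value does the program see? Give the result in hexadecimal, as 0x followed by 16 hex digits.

Stored little-endian, the bytes at ascending addresses are 30 D4 DC BB 2A 86 44 32.
Read back as big-endian, the last byte is least significant, giving 0x30D4DCBB2A864432.

0x30D4DCBB2A864432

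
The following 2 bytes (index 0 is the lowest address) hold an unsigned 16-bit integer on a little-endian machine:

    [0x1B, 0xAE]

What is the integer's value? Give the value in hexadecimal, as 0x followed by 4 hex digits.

Little-endian stores the least-significant byte at the lowest address.
Reassemble most-significant byte first: AE 1B → 0xAE1B.

0xAE1B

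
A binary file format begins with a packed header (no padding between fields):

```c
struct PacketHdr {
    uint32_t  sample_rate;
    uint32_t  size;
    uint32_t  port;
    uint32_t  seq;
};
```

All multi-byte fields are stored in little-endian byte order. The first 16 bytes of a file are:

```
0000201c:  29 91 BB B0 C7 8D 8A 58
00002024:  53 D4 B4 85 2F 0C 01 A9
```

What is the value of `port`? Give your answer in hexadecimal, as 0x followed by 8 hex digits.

`port` follows `sample_rate` (4 B), `size` (4 B), so it starts at offset 4 + 4 = 8 and occupies 4 bytes.
Bytes at offsets 8..11: 53 D4 B4 85.
In little-endian order the low byte comes first in memory.
Reassemble most-significant byte first: 85 B4 D4 53 → 0x85B4D453.

0x85B4D453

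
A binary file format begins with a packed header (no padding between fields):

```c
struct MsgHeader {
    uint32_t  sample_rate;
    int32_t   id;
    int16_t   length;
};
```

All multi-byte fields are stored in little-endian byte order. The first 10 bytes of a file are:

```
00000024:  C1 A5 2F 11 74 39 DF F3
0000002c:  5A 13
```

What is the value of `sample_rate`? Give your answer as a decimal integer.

288335297

`sample_rate` is the first field, at byte offset 0, occupying 4 bytes.
Bytes at offsets 0..3: C1 A5 2F 11.
In little-endian order the low byte comes first in memory.
Reassemble most-significant byte first: 11 2F A5 C1 → 0x112FA5C1.
0x112FA5C1 = 288335297.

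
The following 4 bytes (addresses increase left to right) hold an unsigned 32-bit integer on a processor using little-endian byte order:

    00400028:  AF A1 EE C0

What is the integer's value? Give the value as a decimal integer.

3236864431

Little-endian: lowest address holds the least-significant byte.
Reassemble most-significant byte first: C0 EE A1 AF → 0xC0EEA1AF.
0xC0EEA1AF = 3236864431.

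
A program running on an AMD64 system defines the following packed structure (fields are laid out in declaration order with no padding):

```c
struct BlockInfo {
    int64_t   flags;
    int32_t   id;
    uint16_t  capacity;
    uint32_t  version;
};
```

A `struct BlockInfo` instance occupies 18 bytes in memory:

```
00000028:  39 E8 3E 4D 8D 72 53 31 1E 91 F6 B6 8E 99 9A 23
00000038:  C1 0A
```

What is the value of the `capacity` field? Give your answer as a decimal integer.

39310

`capacity` follows `flags` (8 B), `id` (4 B), so it starts at offset 8 + 4 = 12 and occupies 2 bytes.
Bytes at offsets 12..13: 8E 99.
Little-endian stores the least-significant byte at the lowest address.
Reassemble most-significant byte first: 99 8E → 0x998E.
0x998E = 39310.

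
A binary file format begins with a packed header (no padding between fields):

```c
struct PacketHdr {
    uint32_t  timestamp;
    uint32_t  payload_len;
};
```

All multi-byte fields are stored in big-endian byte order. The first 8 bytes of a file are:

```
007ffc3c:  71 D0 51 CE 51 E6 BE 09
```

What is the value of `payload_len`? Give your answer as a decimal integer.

1374076425

`payload_len` follows `timestamp` (4 bytes), so it starts at byte offset 4 and occupies 4 bytes.
Bytes at offsets 4..7: 51 E6 BE 09.
In big-endian order the high byte comes first in memory.
The bytes are already most-significant first: 0x51E6BE09.
0x51E6BE09 = 1374076425.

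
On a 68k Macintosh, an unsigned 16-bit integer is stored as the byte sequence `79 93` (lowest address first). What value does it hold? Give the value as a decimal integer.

31123

Big-endian: lowest address holds the most-significant byte.
The bytes are already most-significant first: 0x7993.
0x7993 = 31123.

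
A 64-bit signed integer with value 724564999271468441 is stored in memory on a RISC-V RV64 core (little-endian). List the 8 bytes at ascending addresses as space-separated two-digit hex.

724564999271468441 in hexadecimal, padded to 64 bits, is 0x0A0E2C072641CD99.
Split into bytes (most-significant first): 0A 0E 2C 07 26 41 CD 99.
Little-endian: lowest address holds the least-significant byte.
So at ascending addresses the bytes are 99 CD 41 26 07 2C 0E 0A.

99 CD 41 26 07 2C 0E 0A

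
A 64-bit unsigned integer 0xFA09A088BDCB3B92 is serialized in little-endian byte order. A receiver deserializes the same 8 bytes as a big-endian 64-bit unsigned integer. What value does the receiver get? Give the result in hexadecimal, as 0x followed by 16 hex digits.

0x923BCBBD88A009FA

Stored little-endian, the bytes at ascending addresses are 92 3B CB BD 88 A0 09 FA.
Read back as big-endian, the last byte is least significant, giving 0x923BCBBD88A009FA.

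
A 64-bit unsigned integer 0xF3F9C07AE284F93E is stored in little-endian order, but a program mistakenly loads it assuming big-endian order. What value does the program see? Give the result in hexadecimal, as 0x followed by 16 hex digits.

0x3EF984E27AC0F9F3

Stored little-endian, the bytes at ascending addresses are 3E F9 84 E2 7A C0 F9 F3.
Read back as big-endian, the last byte is least significant, giving 0x3EF984E27AC0F9F3.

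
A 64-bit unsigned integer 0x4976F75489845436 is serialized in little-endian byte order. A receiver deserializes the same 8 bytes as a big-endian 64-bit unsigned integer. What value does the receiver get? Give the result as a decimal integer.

3914899701462693449

Stored little-endian, the bytes at ascending addresses are 36 54 84 89 54 F7 76 49.
Read back as big-endian, the last byte is least significant, giving 0x3654848954F77649.
0x3654848954F77649 = 3914899701462693449.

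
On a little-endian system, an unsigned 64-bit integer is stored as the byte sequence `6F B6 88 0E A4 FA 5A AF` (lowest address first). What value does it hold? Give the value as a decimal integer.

12635687287066769007

In little-endian order the low byte comes first in memory.
Reassemble most-significant byte first: AF 5A FA A4 0E 88 B6 6F → 0xAF5AFAA40E88B66F.
0xAF5AFAA40E88B66F = 12635687287066769007.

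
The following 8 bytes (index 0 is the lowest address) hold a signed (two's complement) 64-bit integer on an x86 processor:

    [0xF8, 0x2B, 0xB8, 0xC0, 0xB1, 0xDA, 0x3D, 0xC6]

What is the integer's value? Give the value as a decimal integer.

-4161930023643108360

Little-endian stores the least-significant byte at the lowest address.
Reassemble most-significant byte first: C6 3D DA B1 C0 B8 2B F8 → 0xC63DDAB1C0B82BF8.
Top bit is set, so as a signed 64-bit value this is 0xC63DDAB1C0B82BF8 − 2^64 = -4161930023643108360.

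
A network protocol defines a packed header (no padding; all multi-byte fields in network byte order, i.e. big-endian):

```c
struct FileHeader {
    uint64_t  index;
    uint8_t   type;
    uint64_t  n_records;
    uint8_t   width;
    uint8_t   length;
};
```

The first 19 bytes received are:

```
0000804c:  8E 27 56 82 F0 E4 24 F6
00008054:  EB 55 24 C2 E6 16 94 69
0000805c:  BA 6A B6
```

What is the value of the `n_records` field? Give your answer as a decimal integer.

`n_records` follows `index` (8 B), `type` (1 B), so it starts at offset 8 + 1 = 9 and occupies 8 bytes.
Bytes at offsets 9..16: 55 24 C2 E6 16 94 69 BA.
In big-endian order the high byte comes first in memory.
The bytes are already most-significant first: 0x5524C2E6169469BA.
0x5524C2E6169469BA = 6135242885862549946.

6135242885862549946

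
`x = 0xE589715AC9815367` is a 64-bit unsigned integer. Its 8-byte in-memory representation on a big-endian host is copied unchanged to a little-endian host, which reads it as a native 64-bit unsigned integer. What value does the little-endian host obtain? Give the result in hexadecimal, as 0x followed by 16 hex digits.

0x675381C95A7189E5

Stored big-endian, the bytes at ascending addresses are E5 89 71 5A C9 81 53 67.
Read back as little-endian, the first byte is least significant, giving 0x675381C95A7189E5.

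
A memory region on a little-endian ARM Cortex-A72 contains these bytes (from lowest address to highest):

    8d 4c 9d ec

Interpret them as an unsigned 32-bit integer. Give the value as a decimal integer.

Little-endian: lowest address holds the least-significant byte.
Reassemble most-significant byte first: EC 9D 4C 8D → 0xEC9D4C8D.
0xEC9D4C8D = 3969731725.

3969731725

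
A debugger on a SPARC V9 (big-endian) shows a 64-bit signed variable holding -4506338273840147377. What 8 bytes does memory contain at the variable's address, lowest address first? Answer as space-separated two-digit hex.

C1 76 45 37 2E 02 D4 4F

Two's complement of -4506338273840147377 in 64 bits: 4506338273840147377 = 0x3E89BAC8D1FD2BB1; invert → 0xC17645372E02D44E; add 1 → 0xC17645372E02D44F.
Split into bytes (most-significant first): C1 76 45 37 2E 02 D4 4F.
Big-endian: lowest address holds the most-significant byte.
So the memory order matches the most-significant-first order: C1 76 45 37 2E 02 D4 4F.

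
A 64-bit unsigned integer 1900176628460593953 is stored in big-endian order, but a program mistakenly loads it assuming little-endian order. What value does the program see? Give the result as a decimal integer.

1900176628460593953 in 64-bit hexadecimal is 0x1A5EC89375E4A321.
Stored big-endian, the bytes at ascending addresses are 1A 5E C8 93 75 E4 A3 21.
Read back as little-endian, the first byte is least significant, giving 0x21A3E47593C85E1A.
0x21A3E47593C85E1A = 2424032218097147418.

2424032218097147418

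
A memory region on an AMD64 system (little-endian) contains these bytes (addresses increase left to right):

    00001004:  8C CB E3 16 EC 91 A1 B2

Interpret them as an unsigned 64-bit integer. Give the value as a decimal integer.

12871729653183925132

In little-endian order the low byte comes first in memory.
Reassemble most-significant byte first: B2 A1 91 EC 16 E3 CB 8C → 0xB2A191EC16E3CB8C.
0xB2A191EC16E3CB8C = 12871729653183925132.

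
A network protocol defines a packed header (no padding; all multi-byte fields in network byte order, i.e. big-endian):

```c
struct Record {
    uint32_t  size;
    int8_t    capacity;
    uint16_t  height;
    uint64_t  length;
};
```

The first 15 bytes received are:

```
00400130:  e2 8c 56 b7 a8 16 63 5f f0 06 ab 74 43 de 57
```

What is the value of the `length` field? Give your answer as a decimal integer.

6913032761473490519

`length` follows `size` (4 B), `capacity` (1 B), `height` (2 B), so it starts at offset 4 + 1 + 2 = 7 and occupies 8 bytes.
Bytes at offsets 7..14: 5F F0 06 AB 74 43 DE 57.
Big-endian stores the most-significant byte at the lowest address.
The bytes are already most-significant first: 0x5FF006AB7443DE57.
0x5FF006AB7443DE57 = 6913032761473490519.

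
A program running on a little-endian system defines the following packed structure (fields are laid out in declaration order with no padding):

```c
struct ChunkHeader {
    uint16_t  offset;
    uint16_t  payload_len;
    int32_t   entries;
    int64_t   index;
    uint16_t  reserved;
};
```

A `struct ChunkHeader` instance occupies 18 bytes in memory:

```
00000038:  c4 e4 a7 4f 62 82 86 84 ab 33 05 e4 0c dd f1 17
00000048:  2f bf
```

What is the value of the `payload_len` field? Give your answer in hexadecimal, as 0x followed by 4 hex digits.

`payload_len` follows `offset` (2 bytes), so it starts at byte offset 2 and occupies 2 bytes.
Bytes at offsets 2..3: A7 4F.
In little-endian order the low byte comes first in memory.
Reassemble most-significant byte first: 4F A7 → 0x4FA7.

0x4FA7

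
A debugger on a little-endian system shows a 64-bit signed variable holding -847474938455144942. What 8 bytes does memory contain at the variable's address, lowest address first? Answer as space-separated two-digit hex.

12 C6 55 99 08 2A 3D F4

Two's complement of -847474938455144942 in 64 bits: 847474938455144942 = 0x0BC2D5F766AA39EE; invert → 0xF43D2A089955C611; add 1 → 0xF43D2A089955C612.
Split into bytes (most-significant first): F4 3D 2A 08 99 55 C6 12.
Little-endian stores the least-significant byte at the lowest address.
So at ascending addresses the bytes are 12 C6 55 99 08 2A 3D F4.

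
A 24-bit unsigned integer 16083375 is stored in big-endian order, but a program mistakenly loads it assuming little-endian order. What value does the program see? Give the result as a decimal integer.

16083375 in 24-bit hexadecimal is 0xF569AF.
Stored big-endian, the bytes at ascending addresses are F5 69 AF.
Read back as little-endian, the first byte is least significant, giving 0xAF69F5.
0xAF69F5 = 11495925.

11495925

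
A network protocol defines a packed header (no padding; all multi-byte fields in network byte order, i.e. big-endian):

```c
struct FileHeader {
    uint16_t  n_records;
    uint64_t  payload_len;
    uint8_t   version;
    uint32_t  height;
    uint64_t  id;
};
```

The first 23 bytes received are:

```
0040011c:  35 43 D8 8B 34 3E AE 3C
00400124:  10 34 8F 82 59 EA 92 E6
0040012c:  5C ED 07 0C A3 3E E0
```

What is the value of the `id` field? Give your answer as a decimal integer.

16599402941113384672

`id` follows `n_records` (2 B), `payload_len` (8 B), `version` (1 B), `height` (4 B), so it starts at offset 2 + 8 + 1 + 4 = 15 and occupies 8 bytes.
Bytes at offsets 15..22: E6 5C ED 07 0C A3 3E E0.
Big-endian: lowest address holds the most-significant byte.
The bytes are already most-significant first: 0xE65CED070CA33EE0.
0xE65CED070CA33EE0 = 16599402941113384672.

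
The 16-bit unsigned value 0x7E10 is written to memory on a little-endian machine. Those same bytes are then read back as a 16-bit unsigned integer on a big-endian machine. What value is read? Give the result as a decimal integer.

4222

Stored little-endian, the bytes at ascending addresses are 10 7E.
Read back as big-endian, the last byte is least significant, giving 0x107E.
0x107E = 4222.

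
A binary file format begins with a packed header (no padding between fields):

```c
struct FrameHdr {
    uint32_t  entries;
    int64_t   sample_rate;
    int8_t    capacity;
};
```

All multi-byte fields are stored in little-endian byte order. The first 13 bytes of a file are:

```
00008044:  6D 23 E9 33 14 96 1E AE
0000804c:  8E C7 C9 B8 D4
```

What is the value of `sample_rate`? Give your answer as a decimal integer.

-5131350884791445996

`sample_rate` follows `entries` (4 bytes), so it starts at byte offset 4 and occupies 8 bytes.
Bytes at offsets 4..11: 14 96 1E AE 8E C7 C9 B8.
Little-endian stores the least-significant byte at the lowest address.
Reassemble most-significant byte first: B8 C9 C7 8E AE 1E 96 14 → 0xB8C9C78EAE1E9614.
Top bit is set, so as a signed 64-bit value this is 0xB8C9C78EAE1E9614 − 2^64 = -5131350884791445996.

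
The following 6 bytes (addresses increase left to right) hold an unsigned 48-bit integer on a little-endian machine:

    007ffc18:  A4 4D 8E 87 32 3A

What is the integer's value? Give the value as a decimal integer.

Little-endian stores the least-significant byte at the lowest address.
Reassemble most-significant byte first: 3A 32 87 8E 4D A4 → 0x3A32878E4DA4.
0x3A32878E4DA4 = 63988697025956.

63988697025956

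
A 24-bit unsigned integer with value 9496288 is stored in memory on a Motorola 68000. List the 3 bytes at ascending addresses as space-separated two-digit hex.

90 E6 E0

9496288 in hexadecimal, padded to 24 bits, is 0x90E6E0.
Split into bytes (most-significant first): 90 E6 E0.
Big-endian: lowest address holds the most-significant byte.
So the memory order matches the most-significant-first order: 90 E6 E0.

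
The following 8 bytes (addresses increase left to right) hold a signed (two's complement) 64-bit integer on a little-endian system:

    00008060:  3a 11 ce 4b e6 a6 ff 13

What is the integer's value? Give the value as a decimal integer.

Little-endian: lowest address holds the least-significant byte.
Reassemble most-significant byte first: 13 FF A6 E6 4B CE 11 3A → 0x13FFA6E64BCE113A.
0x13FFA6E64BCE113A = 1441053913826332986.

1441053913826332986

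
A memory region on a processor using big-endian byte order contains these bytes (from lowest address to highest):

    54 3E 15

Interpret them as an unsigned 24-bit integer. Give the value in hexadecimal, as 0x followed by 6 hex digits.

0x543E15

In big-endian order the high byte comes first in memory.
The bytes are already most-significant first: 0x543E15.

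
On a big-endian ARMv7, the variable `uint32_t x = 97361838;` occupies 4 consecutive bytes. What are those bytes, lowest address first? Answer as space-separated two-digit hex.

97361838 in hexadecimal, padded to 32 bits, is 0x05CD9FAE.
Split into bytes (most-significant first): 05 CD 9F AE.
Big-endian: lowest address holds the most-significant byte.
So the memory order matches the most-significant-first order: 05 CD 9F AE.

05 CD 9F AE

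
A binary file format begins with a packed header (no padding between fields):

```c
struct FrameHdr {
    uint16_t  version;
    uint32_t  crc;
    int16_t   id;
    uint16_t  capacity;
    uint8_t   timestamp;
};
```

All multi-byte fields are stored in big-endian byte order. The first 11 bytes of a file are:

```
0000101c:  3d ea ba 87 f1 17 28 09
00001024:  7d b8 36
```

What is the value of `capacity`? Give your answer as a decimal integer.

`capacity` follows `version` (2 B), `crc` (4 B), `id` (2 B), so it starts at offset 2 + 4 + 2 = 8 and occupies 2 bytes.
Bytes at offsets 8..9: 7D B8.
In big-endian order the high byte comes first in memory.
The bytes are already most-significant first: 0x7DB8.
0x7DB8 = 32184.

32184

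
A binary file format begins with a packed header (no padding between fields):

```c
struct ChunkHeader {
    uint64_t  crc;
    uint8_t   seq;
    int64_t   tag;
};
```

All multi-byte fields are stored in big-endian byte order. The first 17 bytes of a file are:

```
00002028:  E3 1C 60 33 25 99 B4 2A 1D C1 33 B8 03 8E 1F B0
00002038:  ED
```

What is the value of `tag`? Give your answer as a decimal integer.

`tag` follows `crc` (8 B), `seq` (1 B), so it starts at offset 8 + 1 = 9 and occupies 8 bytes.
Bytes at offsets 9..16: C1 33 B8 03 8E 1F B0 ED.
Big-endian: lowest address holds the most-significant byte.
The bytes are already most-significant first: 0xC133B8038E1FB0ED.
Top bit is set, so as a signed 64-bit value this is 0xC133B8038E1FB0ED − 2^64 = -4525070875168362259.

-4525070875168362259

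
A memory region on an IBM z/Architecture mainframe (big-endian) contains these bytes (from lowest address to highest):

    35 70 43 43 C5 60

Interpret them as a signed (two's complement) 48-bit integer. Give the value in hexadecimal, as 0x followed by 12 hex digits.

In big-endian order the high byte comes first in memory.
The bytes are already most-significant first: 0x35704343C560.

0x35704343C560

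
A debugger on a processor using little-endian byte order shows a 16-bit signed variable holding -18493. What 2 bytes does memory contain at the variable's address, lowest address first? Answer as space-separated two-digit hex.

C3 B7

Two's complement of -18493 in 16 bits: 18493 = 0x483D; invert → 0xB7C2; add 1 → 0xB7C3.
Split into bytes (most-significant first): B7 C3.
In little-endian order the low byte comes first in memory.
So at ascending addresses the bytes are C3 B7.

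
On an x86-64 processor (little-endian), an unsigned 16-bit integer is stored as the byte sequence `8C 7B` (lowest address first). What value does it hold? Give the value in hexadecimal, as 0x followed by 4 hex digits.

0x7B8C

In little-endian order the low byte comes first in memory.
Reassemble most-significant byte first: 7B 8C → 0x7B8C.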